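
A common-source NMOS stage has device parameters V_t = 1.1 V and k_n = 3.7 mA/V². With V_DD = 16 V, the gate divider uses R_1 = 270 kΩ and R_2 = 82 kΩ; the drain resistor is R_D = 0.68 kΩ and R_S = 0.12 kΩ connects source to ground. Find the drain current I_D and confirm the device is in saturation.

V_G = V_DD·R_2/(R_1+R_2) = 16×82/352 = 3.73 V.
Assume saturation: I_D = (k_n/2)(V_GS − V_t)² with V_GS = V_G − I_D·R_S = 3.73 − 0.12·I_D.
Substituting gives 0.0266·I_D² − 2.17·I_D + 12.8 = 0, with roots I_D = 6.4 or 74.9 mA.
The root I_D = 74.9 mA gives V_GS = -5.26 V ≤ V_t, so take I_D = 6.4 mA.
Then V_GS = 2.96 V and V_DS = V_DD − I_D(R_D+R_S) = 16 − 6.4×0.8 = 10.9 V.
Saturation requires V_DS ≥ V_GS − V_t = 1.86 V; 10.9 ≥ 1.86 ✓.

I_D ≈ 6.4 mA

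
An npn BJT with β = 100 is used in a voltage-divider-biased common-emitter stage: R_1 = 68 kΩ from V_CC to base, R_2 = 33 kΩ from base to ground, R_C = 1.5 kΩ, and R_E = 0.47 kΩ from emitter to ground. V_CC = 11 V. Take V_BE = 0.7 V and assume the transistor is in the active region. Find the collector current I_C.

I_C ≈ 4.2 mA

Thevenize the base divider: V_Th = V_CC·R_2/(R_1+R_2) = 11×33/101 = 3.59 V, R_Th = R_1‖R_2 = 22.2 kΩ.
Base-emitter loop: V_Th = I_B·R_Th + V_BE + (β+1)I_B·R_E, so I_B = (3.59 − 0.7) / (22.2 + 101×0.47) = 0.0415 mA.
I_C = β·I_B = 100×0.0415 = 4.15 mA, and I_E = (β+1)I_B = 4.19 mA.
V_CE = V_CC − I_C·R_C − I_E·R_E = 11 − 4.15×1.5 − 4.19×0.47 = 2.8 V.
V_CE = 2.8 V > 0.2 V confirms active-region operation.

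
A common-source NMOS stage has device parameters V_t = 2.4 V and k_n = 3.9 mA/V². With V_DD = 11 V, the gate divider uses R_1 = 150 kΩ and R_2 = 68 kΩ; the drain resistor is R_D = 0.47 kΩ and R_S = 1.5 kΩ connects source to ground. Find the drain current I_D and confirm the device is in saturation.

V_G = V_DD·R_2/(R_1+R_2) = 11×68/218 = 3.43 V.
Assume saturation: I_D = (k_n/2)(V_GS − V_t)² with V_GS = V_G − I_D·R_S = 3.43 − 1.5·I_D.
Substituting gives 4.39·I_D² − 7.03·I_D + 2.07 = 0, with roots I_D = 0.39 or 1.21 mA.
The root I_D = 1.21 mA gives V_GS = 1.61 V ≤ V_t, so take I_D = 0.39 mA.
Then V_GS = 2.85 V and V_DS = V_DD − I_D(R_D+R_S) = 11 − 0.39×1.97 = 10.2 V.
Saturation requires V_DS ≥ V_GS − V_t = 0.447 V; 10.2 ≥ 0.447 ✓.

I_D ≈ 0.39 mA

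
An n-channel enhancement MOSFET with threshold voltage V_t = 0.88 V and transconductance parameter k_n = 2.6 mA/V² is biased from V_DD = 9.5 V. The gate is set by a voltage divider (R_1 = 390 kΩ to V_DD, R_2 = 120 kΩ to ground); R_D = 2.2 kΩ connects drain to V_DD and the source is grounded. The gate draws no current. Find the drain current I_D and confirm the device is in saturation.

V_G = V_DD·R_2/(R_1+R_2) = 9.5×120/510 = 2.24 V. With the source grounded, V_GS = V_G = 2.24 V.
Assume saturation: I_D = (k_n/2)(V_GS − V_t)² = (2.6/2)×(2.24 − 0.88)² = 1.3×1.36² = 2.39 mA.
V_DS = V_DD − I_D·R_D = 9.5 − 2.39×2.2 = 4.25 V.
Saturation requires V_DS ≥ V_GS − V_t = 1.36 V; 4.25 ≥ 1.36 ✓.

I_D ≈ 2.4 mA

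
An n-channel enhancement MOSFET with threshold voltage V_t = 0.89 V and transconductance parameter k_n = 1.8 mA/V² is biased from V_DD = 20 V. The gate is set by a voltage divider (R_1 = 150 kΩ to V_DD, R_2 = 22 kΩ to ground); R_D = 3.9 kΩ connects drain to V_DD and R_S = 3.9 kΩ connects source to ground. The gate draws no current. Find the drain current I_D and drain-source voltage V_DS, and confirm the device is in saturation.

I_D ≈ 0.28 mA, V_DS ≈ 18 V

V_G = V_DD·R_2/(R_1+R_2) = 20×22/172 = 2.56 V.
Assume saturation: I_D = (k_n/2)(V_GS − V_t)² with V_GS = V_G − I_D·R_S = 2.56 − 3.9·I_D.
Substituting gives 13.7·I_D² − 12.7·I_D + 2.5 = 0, with roots I_D = 0.284 or 0.645 mA.
The root I_D = 0.645 mA gives V_GS = 0.0436 V ≤ V_t, so take I_D = 0.284 mA.
Then V_GS = 1.45 V and V_DS = V_DD − I_D(R_D+R_S) = 20 − 0.284×7.8 = 17.8 V.
Saturation requires V_DS ≥ V_GS − V_t = 0.561 V; 17.8 ≥ 0.561 ✓.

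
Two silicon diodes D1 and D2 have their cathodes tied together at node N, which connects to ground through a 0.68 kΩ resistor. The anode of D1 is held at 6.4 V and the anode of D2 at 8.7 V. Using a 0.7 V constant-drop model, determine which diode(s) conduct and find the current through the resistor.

Assume both conduct. Then node N would need to be at both 6.4−0.7 = 5.7 V and 8.7−0.7 = 8 V, which is impossible.
Assume only D2 conducts: V_N = 8.7 − 0.7 = 8 V, so I_R = 8/0.68 = 11.8 mA.
Check D1: its anode-to-cathode voltage is 6.4 − 8 = -1.6 V < 0.7 V, so it is off. The assumption is consistent.

Only D2 conducts; I_R ≈ 12 mA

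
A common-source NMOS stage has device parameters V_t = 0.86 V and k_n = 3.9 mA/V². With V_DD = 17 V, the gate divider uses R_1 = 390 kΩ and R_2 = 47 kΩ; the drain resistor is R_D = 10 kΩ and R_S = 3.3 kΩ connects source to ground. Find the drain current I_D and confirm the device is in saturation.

I_D ≈ 0.2 mA

V_G = V_DD·R_2/(R_1+R_2) = 17×47/437 = 1.83 V.
Assume saturation: I_D = (k_n/2)(V_GS − V_t)² with V_GS = V_G − I_D·R_S = 1.83 − 3.3·I_D.
Substituting gives 21.2·I_D² − 13.5·I_D + 1.83 = 0, with roots I_D = 0.197 or 0.437 mA.
The root I_D = 0.437 mA gives V_GS = 0.387 V ≤ V_t, so take I_D = 0.197 mA.
Then V_GS = 1.18 V and V_DS = V_DD − I_D(R_D+R_S) = 17 − 0.197×13.3 = 14.4 V.
Saturation requires V_DS ≥ V_GS − V_t = 0.318 V; 14.4 ≥ 0.318 ✓.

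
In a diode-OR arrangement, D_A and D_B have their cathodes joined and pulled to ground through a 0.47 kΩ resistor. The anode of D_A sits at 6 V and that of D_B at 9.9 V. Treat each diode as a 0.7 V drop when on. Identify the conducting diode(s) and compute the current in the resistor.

Assume both conduct. Then node N would need to be at both 6−0.7 = 5.3 V and 9.9−0.7 = 9.2 V, which is impossible.
Assume only D_B conducts: V_N = 9.9 − 0.7 = 9.2 V, so I_R = 9.2/0.47 = 19.6 mA.
Check D_A: its anode-to-cathode voltage is 6 − 9.2 = -3.2 V < 0.7 V, so it is off. The assumption is consistent.

Only D_B conducts; I_R ≈ 20 mA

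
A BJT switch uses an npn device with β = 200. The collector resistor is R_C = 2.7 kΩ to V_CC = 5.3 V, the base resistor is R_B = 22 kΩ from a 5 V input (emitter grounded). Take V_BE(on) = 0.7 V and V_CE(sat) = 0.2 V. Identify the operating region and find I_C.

Assume active: I_B = (5 − 0.7)/22 = 0.195 mA, giving I_C = β·I_B = 39.1 mA.
But then V_CE = 5.3 − 39.1×2.7 = -100 V < V_CE(sat) = 0.2 V — impossible in the active region.
So the transistor is saturated. With V_CE = 0.2 V, I_C = (V_CC − 0.2)/R_C = 5.1/2.7 = 1.89 mA.
Check: β·I_B = 39.1 mA > I_C = 1.89 mA, confirming saturation.

saturation; I_C ≈ 1.9 mA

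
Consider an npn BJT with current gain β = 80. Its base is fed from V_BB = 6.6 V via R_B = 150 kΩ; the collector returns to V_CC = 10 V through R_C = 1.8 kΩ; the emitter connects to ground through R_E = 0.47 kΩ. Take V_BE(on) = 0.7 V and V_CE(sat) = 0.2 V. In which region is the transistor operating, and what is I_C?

active; I_C ≈ 2.5 mA

Assume active. Base-emitter loop: I_B = (V_BB − V_BE)/(R_B + (β+1)R_E) = (6.6 − 0.7)/(150 + 81×0.47) = 0.0314 mA.
I_C = β·I_B = 80×0.0314 = 2.51 mA.
V_CE = V_CC − I_C·R_C − I_E·R_E = 10 − 2.51×1.8 − 2.54×0.47 = 4.29 V > V_CE(sat), so the active-region assumption holds.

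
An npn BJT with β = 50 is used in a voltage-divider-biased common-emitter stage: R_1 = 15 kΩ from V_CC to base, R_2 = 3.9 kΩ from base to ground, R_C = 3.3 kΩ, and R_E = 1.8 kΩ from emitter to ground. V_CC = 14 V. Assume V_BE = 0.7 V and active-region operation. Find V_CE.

Thevenize the base divider: V_Th = V_CC·R_2/(R_1+R_2) = 14×3.9/18.9 = 2.89 V, R_Th = R_1‖R_2 = 3.1 kΩ.
Base-emitter loop: V_Th = I_B·R_Th + V_BE + (β+1)I_B·R_E, so I_B = (2.89 − 0.7) / (3.1 + 51×1.8) = 0.0231 mA.
I_C = β·I_B = 50×0.0231 = 1.15 mA, and I_E = (β+1)I_B = 1.18 mA.
V_CE = V_CC − I_C·R_C − I_E·R_E = 14 − 1.15×3.3 − 1.18×1.8 = 8.08 V.
V_CE = 8.08 V > 0.2 V confirms active-region operation.

V_CE ≈ 8.1 V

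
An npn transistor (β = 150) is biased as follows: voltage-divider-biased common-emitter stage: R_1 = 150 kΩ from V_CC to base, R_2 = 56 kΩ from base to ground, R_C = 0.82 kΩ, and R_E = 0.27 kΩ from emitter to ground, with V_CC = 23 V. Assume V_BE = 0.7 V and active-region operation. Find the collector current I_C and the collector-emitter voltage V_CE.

Thevenize the base divider: V_Th = V_CC·R_2/(R_1+R_2) = 23×56/206 = 6.25 V, R_Th = R_1‖R_2 = 40.8 kΩ.
Base-emitter loop: V_Th = I_B·R_Th + V_BE + (β+1)I_B·R_E, so I_B = (6.25 − 0.7) / (40.8 + 151×0.27) = 0.0681 mA.
I_C = β·I_B = 150×0.0681 = 10.2 mA, and I_E = (β+1)I_B = 10.3 mA.
V_CE = V_CC − I_C·R_C − I_E·R_E = 23 − 10.2×0.82 − 10.3×0.27 = 11.8 V.
V_CE = 11.8 V > 0.2 V confirms active-region operation.

I_C ≈ 10 mA, V_CE ≈ 12 V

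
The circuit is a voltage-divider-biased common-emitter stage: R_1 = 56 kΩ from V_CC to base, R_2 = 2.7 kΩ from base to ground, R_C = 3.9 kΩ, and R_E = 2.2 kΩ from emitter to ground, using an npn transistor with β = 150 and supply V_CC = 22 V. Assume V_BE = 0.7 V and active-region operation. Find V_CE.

V_CE ≈ 21 V

Thevenize the base divider: V_Th = V_CC·R_2/(R_1+R_2) = 22×2.7/58.7 = 1.01 V, R_Th = R_1‖R_2 = 2.58 kΩ.
Base-emitter loop: V_Th = I_B·R_Th + V_BE + (β+1)I_B·R_E, so I_B = (1.01 − 0.7) / (2.58 + 151×2.2) = 0.000932 mA.
I_C = β·I_B = 150×0.000932 = 0.14 mA, and I_E = (β+1)I_B = 0.141 mA.
V_CE = V_CC − I_C·R_C − I_E·R_E = 22 − 0.14×3.9 − 0.141×2.2 = 21.1 V.
V_CE = 21.1 V > 0.2 V confirms active-region operation.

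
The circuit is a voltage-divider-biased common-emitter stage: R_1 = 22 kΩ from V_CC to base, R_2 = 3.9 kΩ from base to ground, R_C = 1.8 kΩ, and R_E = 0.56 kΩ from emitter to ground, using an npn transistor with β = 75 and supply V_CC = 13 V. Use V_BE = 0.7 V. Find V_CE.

Thevenize the base divider: V_Th = V_CC·R_2/(R_1+R_2) = 13×3.9/25.9 = 1.96 V, R_Th = R_1‖R_2 = 3.31 kΩ.
Base-emitter loop: V_Th = I_B·R_Th + V_BE + (β+1)I_B·R_E, so I_B = (1.96 − 0.7) / (3.31 + 76×0.56) = 0.0274 mA.
I_C = β·I_B = 75×0.0274 = 2.06 mA, and I_E = (β+1)I_B = 2.08 mA.
V_CE = V_CC − I_C·R_C − I_E·R_E = 13 − 2.06×1.8 − 2.08×0.56 = 8.13 V.
V_CE = 8.13 V > 0.2 V confirms active-region operation.

V_CE ≈ 8.1 V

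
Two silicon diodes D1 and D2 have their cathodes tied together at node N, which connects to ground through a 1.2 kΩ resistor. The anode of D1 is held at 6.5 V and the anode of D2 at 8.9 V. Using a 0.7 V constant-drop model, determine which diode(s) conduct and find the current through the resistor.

Only D2 conducts; I_R ≈ 6.8 mA

Assume both conduct. Then node N would need to be at both 6.5−0.7 = 5.8 V and 8.9−0.7 = 8.2 V, which is impossible.
Assume only D2 conducts: V_N = 8.9 − 0.7 = 8.2 V, so I_R = 8.2/1.2 = 6.83 mA.
Check D1: its anode-to-cathode voltage is 6.5 − 8.2 = -1.7 V < 0.7 V, so it is off. The assumption is consistent.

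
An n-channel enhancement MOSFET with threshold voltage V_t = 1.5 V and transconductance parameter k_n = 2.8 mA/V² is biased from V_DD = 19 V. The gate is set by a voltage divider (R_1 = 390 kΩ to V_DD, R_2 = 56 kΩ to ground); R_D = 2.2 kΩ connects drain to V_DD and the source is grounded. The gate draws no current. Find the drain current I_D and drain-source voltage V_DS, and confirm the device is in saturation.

V_G = V_DD·R_2/(R_1+R_2) = 19×56/446 = 2.39 V. With the source grounded, V_GS = V_G = 2.39 V.
Assume saturation: I_D = (k_n/2)(V_GS − V_t)² = (2.8/2)×(2.39 − 1.5)² = 1.4×0.886² = 1.1 mA.
V_DS = V_DD − I_D·R_D = 19 − 1.1×2.2 = 16.6 V.
Saturation requires V_DS ≥ V_GS − V_t = 0.886 V; 16.6 ≥ 0.886 ✓.

I_D ≈ 1.1 mA, V_DS ≈ 17 V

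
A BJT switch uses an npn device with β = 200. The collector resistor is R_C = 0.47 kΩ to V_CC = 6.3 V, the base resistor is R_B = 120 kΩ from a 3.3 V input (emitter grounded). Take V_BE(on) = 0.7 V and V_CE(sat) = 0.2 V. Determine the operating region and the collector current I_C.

Assume active. Base-emitter loop: I_B = (V_BB − V_BE)/R_B = (3.3 − 0.7)/120 = 0.0217 mA.
I_C = β·I_B = 200×0.0217 = 4.33 mA.
V_CE = V_CC − I_C·R_C = 6.3 − 4.33×0.47 = 4.26 V > V_CE(sat), so the active-region assumption holds.

active; I_C ≈ 4.3 mA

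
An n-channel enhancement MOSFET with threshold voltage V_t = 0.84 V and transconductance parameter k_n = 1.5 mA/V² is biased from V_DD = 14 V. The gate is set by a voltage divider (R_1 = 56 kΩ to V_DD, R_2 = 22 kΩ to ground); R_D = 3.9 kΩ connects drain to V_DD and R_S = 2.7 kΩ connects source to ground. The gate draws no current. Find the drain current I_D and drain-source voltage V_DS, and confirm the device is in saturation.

V_G = V_DD·R_2/(R_1+R_2) = 14×22/78 = 3.95 V.
Assume saturation: I_D = (k_n/2)(V_GS − V_t)² with V_GS = V_G − I_D·R_S = 3.95 − 2.7·I_D.
Substituting gives 5.47·I_D² − 13.6·I_D + 7.25 = 0, with roots I_D = 0.775 or 1.71 mA.
The root I_D = 1.71 mA gives V_GS = -0.67 V ≤ V_t, so take I_D = 0.775 mA.
Then V_GS = 1.86 V and V_DS = V_DD − I_D(R_D+R_S) = 14 − 0.775×6.6 = 8.89 V.
Saturation requires V_DS ≥ V_GS − V_t = 1.02 V; 8.89 ≥ 1.02 ✓.

I_D ≈ 0.77 mA, V_DS ≈ 8.9 V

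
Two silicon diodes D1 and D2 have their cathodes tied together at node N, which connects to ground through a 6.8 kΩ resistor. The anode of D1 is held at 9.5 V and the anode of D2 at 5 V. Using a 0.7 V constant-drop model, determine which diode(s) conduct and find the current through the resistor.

Assume both conduct. Then node N would need to be at both 9.5−0.7 = 8.8 V and 5−0.7 = 4.3 V, which is impossible.
Assume only D1 conducts: V_N = 9.5 − 0.7 = 8.8 V, so I_R = 8.8/6.8 = 1.29 mA.
Check D2: its anode-to-cathode voltage is 5 − 8.8 = -3.8 V < 0.7 V, so it is off. The assumption is consistent.

Only D1 conducts; I_R ≈ 1.3 mA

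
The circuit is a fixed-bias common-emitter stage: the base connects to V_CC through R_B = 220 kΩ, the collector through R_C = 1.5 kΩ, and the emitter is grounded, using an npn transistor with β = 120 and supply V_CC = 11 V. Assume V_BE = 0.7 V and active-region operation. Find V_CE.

V_CE ≈ 2.6 V

Base loop: V_CC = I_B·R_B + V_BE, so I_B = (11 − 0.7)/220 kΩ = 0.0468 mA.
In the active region I_C = β·I_B = 120 × 0.0468 = 5.62 mA.
Collector loop: V_CE = V_CC − I_C·R_C = 11 − 5.62×1.5 = 2.57 V.
Since V_CE = 2.57 V > V_CE(sat) ≈ 0.2 V, the transistor is in the active region as assumed.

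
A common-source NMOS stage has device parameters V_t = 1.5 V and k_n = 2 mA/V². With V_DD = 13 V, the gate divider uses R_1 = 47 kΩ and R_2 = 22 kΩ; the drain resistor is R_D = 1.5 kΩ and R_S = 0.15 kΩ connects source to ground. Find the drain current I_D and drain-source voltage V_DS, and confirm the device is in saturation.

I_D ≈ 4.1 mA, V_DS ≈ 6.2 V

V_G = V_DD·R_2/(R_1+R_2) = 13×22/69 = 4.14 V.
Assume saturation: I_D = (k_n/2)(V_GS − V_t)² with V_GS = V_G − I_D·R_S = 4.14 − 0.15·I_D.
Substituting gives 0.0225·I_D² − 1.79·I_D + 7 = 0, with roots I_D = 4.11 or 75.6 mA.
The root I_D = 75.6 mA gives V_GS = -7.19 V ≤ V_t, so take I_D = 4.11 mA.
Then V_GS = 3.53 V and V_DS = V_DD − I_D(R_D+R_S) = 13 − 4.11×1.65 = 6.21 V.
Saturation requires V_DS ≥ V_GS − V_t = 2.03 V; 6.21 ≥ 2.03 ✓.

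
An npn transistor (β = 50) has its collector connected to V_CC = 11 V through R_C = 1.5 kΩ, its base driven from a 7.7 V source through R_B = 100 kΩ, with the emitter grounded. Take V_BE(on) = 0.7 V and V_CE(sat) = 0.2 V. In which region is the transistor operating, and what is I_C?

Assume active. Base-emitter loop: I_B = (V_BB − V_BE)/R_B = (7.7 − 0.7)/100 = 0.07 mA.
I_C = β·I_B = 50×0.07 = 3.5 mA.
V_CE = V_CC − I_C·R_C = 11 − 3.5×1.5 = 5.75 V > V_CE(sat), so the active-region assumption holds.

active; I_C ≈ 3.5 mA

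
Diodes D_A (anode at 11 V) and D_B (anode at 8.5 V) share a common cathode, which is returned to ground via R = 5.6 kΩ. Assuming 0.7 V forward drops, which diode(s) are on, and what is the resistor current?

Assume both conduct. Then node N would need to be at both 11−0.7 = 10.3 V and 8.5−0.7 = 7.8 V, which is impossible.
Assume only D_A conducts: V_N = 11 − 0.7 = 10.3 V, so I_R = 10.3/5.6 = 1.84 mA.
Check D_B: its anode-to-cathode voltage is 8.5 − 10.3 = -1.8 V < 0.7 V, so it is off. The assumption is consistent.

Only D_A conducts; I_R ≈ 1.8 mA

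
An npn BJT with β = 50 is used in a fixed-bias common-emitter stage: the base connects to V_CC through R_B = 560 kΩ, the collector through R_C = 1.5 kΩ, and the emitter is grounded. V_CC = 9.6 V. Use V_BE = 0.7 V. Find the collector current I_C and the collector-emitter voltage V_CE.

I_C ≈ 0.79 mA, V_CE ≈ 8.4 V

Base loop: V_CC = I_B·R_B + V_BE, so I_B = (9.6 − 0.7)/560 kΩ = 0.0159 mA.
In the active region I_C = β·I_B = 50 × 0.0159 = 0.795 mA.
Collector loop: V_CE = V_CC − I_C·R_C = 9.6 − 0.795×1.5 = 8.41 V.
Since V_CE = 8.41 V > V_CE(sat) ≈ 0.2 V, the transistor is in the active region as assumed.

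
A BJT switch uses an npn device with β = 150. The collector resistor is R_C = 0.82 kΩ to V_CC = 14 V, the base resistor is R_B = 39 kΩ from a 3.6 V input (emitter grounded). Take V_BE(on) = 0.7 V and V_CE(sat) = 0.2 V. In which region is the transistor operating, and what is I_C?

Assume active. Base-emitter loop: I_B = (V_BB − V_BE)/R_B = (3.6 − 0.7)/39 = 0.0744 mA.
I_C = β·I_B = 150×0.0744 = 11.2 mA.
V_CE = V_CC − I_C·R_C = 14 − 11.2×0.82 = 4.85 V > V_CE(sat), so the active-region assumption holds.

active; I_C ≈ 11 mA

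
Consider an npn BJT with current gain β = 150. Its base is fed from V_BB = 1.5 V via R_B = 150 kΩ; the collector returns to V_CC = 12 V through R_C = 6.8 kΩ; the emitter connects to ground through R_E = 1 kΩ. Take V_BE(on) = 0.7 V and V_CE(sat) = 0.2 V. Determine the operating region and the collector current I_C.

Assume active. Base-emitter loop: I_B = (V_BB − V_BE)/(R_B + (β+1)R_E) = (1.5 − 0.7)/(150 + 151×1) = 0.00266 mA.
I_C = β·I_B = 150×0.00266 = 0.399 mA.
V_CE = V_CC − I_C·R_C − I_E·R_E = 12 − 0.399×6.8 − 0.401×1 = 8.89 V > V_CE(sat), so the active-region assumption holds.

active; I_C ≈ 0.4 mA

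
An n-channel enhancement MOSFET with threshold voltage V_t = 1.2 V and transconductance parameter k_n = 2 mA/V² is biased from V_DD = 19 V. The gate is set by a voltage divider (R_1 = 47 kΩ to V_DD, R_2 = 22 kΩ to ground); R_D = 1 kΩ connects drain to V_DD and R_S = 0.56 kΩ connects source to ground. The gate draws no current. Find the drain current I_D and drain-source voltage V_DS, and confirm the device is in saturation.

V_G = V_DD·R_2/(R_1+R_2) = 19×22/69 = 6.06 V.
Assume saturation: I_D = (k_n/2)(V_GS − V_t)² with V_GS = V_G − I_D·R_S = 6.06 − 0.56·I_D.
Substituting gives 0.314·I_D² − 6.44·I_D + 23.6 = 0, with roots I_D = 4.77 or 15.8 mA.
The root I_D = 15.8 mA gives V_GS = -2.77 V ≤ V_t, so take I_D = 4.77 mA.
Then V_GS = 3.38 V and V_DS = V_DD − I_D(R_D+R_S) = 19 − 4.77×1.56 = 11.6 V.
Saturation requires V_DS ≥ V_GS − V_t = 2.18 V; 11.6 ≥ 2.18 ✓.

I_D ≈ 4.8 mA, V_DS ≈ 12 V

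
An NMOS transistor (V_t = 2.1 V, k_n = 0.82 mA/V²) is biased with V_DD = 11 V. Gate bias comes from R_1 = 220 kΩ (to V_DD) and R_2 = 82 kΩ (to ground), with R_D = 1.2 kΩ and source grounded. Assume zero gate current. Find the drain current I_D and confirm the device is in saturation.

V_G = V_DD·R_2/(R_1+R_2) = 11×82/302 = 2.99 V. With the source grounded, V_GS = V_G = 2.99 V.
Assume saturation: I_D = (k_n/2)(V_GS − V_t)² = (0.82/2)×(2.99 − 2.1)² = 0.41×0.887² = 0.322 mA.
V_DS = V_DD − I_D·R_D = 11 − 0.322×1.2 = 10.6 V.
Saturation requires V_DS ≥ V_GS − V_t = 0.887 V; 10.6 ≥ 0.887 ✓.

I_D ≈ 0.32 mA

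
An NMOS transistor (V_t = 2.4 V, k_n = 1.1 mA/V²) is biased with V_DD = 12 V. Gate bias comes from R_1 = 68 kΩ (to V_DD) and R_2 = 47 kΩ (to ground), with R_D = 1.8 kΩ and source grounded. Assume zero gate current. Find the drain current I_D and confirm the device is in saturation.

V_G = V_DD·R_2/(R_1+R_2) = 12×47/115 = 4.9 V. With the source grounded, V_GS = V_G = 4.9 V.
Assume saturation: I_D = (k_n/2)(V_GS − V_t)² = (1.1/2)×(4.9 − 2.4)² = 0.55×2.5² = 3.45 mA.
V_DS = V_DD − I_D·R_D = 12 − 3.45×1.8 = 5.79 V.
Saturation requires V_DS ≥ V_GS − V_t = 2.5 V; 5.79 ≥ 2.5 ✓.

I_D ≈ 3.4 mA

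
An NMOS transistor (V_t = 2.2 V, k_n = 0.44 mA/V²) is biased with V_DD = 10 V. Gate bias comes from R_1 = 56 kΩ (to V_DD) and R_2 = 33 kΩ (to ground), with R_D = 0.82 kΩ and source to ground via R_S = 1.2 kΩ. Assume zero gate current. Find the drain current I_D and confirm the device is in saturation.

I_D ≈ 0.29 mA

V_G = V_DD·R_2/(R_1+R_2) = 10×33/89 = 3.71 V.
Assume saturation: I_D = (k_n/2)(V_GS − V_t)² with V_GS = V_G − I_D·R_S = 3.71 − 1.2·I_D.
Substituting gives 0.317·I_D² − 1.8·I_D + 0.5 = 0, with roots I_D = 0.294 or 5.38 mA.
The root I_D = 5.38 mA gives V_GS = -2.74 V ≤ V_t, so take I_D = 0.294 mA.
Then V_GS = 3.36 V and V_DS = V_DD − I_D(R_D+R_S) = 10 − 0.294×2.02 = 9.41 V.
Saturation requires V_DS ≥ V_GS − V_t = 1.16 V; 9.41 ≥ 1.16 ✓.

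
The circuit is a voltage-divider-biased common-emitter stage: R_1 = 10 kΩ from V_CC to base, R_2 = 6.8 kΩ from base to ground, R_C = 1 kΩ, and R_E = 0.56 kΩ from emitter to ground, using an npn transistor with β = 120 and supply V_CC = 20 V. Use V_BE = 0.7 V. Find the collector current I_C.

I_C ≈ 12 mA

Thevenize the base divider: V_Th = V_CC·R_2/(R_1+R_2) = 20×6.8/16.8 = 8.1 V, R_Th = R_1‖R_2 = 4.05 kΩ.
Base-emitter loop: V_Th = I_B·R_Th + V_BE + (β+1)I_B·R_E, so I_B = (8.1 − 0.7) / (4.05 + 121×0.56) = 0.103 mA.
I_C = β·I_B = 120×0.103 = 12.4 mA, and I_E = (β+1)I_B = 12.5 mA.
V_CE = V_CC − I_C·R_C − I_E·R_E = 20 − 12.4×1 − 12.5×0.56 = 0.663 V.
V_CE = 0.663 V > 0.2 V confirms active-region operation.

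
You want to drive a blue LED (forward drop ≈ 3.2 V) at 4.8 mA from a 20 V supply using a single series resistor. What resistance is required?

The resistor drops V_S − V_D = 20 − 3.2 = 16.8 V at 4.8 mA.
R = 16.8 V / 4.8 mA = 3.5 kΩ.

R ≈ 3.5 kΩ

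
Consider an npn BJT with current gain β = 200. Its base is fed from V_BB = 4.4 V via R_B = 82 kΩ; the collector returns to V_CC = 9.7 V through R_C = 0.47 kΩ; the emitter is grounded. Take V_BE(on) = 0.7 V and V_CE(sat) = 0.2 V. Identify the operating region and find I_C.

active; I_C ≈ 9 mA

Assume active. Base-emitter loop: I_B = (V_BB − V_BE)/R_B = (4.4 − 0.7)/82 = 0.0451 mA.
I_C = β·I_B = 200×0.0451 = 9.02 mA.
V_CE = V_CC − I_C·R_C = 9.7 − 9.02×0.47 = 5.46 V > V_CE(sat), so the active-region assumption holds.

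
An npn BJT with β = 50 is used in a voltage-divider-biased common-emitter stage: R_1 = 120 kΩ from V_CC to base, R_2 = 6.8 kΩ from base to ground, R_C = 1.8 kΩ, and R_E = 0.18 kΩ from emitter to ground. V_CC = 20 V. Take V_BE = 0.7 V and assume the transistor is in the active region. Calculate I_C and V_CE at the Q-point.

I_C ≈ 1.2 mA, V_CE ≈ 18 V

Thevenize the base divider: V_Th = V_CC·R_2/(R_1+R_2) = 20×6.8/127 = 1.07 V, R_Th = R_1‖R_2 = 6.44 kΩ.
Base-emitter loop: V_Th = I_B·R_Th + V_BE + (β+1)I_B·R_E, so I_B = (1.07 − 0.7) / (6.44 + 51×0.18) = 0.0239 mA.
I_C = β·I_B = 50×0.0239 = 1.19 mA, and I_E = (β+1)I_B = 1.22 mA.
V_CE = V_CC − I_C·R_C − I_E·R_E = 20 − 1.19×1.8 − 1.22×0.18 = 17.6 V.
V_CE = 17.6 V > 0.2 V confirms active-region operation.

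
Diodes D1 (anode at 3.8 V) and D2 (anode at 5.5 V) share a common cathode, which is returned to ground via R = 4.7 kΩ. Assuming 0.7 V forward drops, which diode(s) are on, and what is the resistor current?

Assume both conduct. Then node N would need to be at both 3.8−0.7 = 3.1 V and 5.5−0.7 = 4.8 V, which is impossible.
Assume only D2 conducts: V_N = 5.5 − 0.7 = 4.8 V, so I_R = 4.8/4.7 = 1.02 mA.
Check D1: its anode-to-cathode voltage is 3.8 − 4.8 = -1 V < 0.7 V, so it is off. The assumption is consistent.

Only D2 conducts; I_R ≈ 1 mA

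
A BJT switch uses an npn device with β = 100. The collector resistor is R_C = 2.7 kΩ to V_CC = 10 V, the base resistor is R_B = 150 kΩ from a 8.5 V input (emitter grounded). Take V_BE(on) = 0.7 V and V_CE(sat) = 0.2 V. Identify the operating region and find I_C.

saturation; I_C ≈ 3.6 mA

Assume active: I_B = (8.5 − 0.7)/150 = 0.052 mA, giving I_C = β·I_B = 5.2 mA.
But then V_CE = 10 − 5.2×2.7 = -4.04 V < V_CE(sat) = 0.2 V — impossible in the active region.
So the transistor is saturated. With V_CE = 0.2 V, I_C = (V_CC − 0.2)/R_C = 9.8/2.7 = 3.63 mA.
Check: β·I_B = 5.2 mA > I_C = 3.63 mA, confirming saturation.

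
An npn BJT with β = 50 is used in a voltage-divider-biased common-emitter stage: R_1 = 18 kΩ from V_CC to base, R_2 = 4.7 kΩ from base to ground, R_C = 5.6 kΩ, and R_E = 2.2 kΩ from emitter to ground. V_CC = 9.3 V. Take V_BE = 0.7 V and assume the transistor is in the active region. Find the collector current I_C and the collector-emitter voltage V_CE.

Thevenize the base divider: V_Th = V_CC·R_2/(R_1+R_2) = 9.3×4.7/22.7 = 1.93 V, R_Th = R_1‖R_2 = 3.73 kΩ.
Base-emitter loop: V_Th = I_B·R_Th + V_BE + (β+1)I_B·R_E, so I_B = (1.93 − 0.7) / (3.73 + 51×2.2) = 0.0106 mA.
I_C = β·I_B = 50×0.0106 = 0.529 mA, and I_E = (β+1)I_B = 0.539 mA.
V_CE = V_CC − I_C·R_C − I_E·R_E = 9.3 − 0.529×5.6 − 0.539×2.2 = 5.15 V.
V_CE = 5.15 V > 0.2 V confirms active-region operation.

I_C ≈ 0.53 mA, V_CE ≈ 5.2 V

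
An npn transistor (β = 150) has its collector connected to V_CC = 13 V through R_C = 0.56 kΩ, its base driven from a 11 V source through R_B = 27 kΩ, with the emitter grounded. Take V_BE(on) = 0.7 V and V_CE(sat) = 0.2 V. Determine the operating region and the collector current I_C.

Assume active: I_B = (11 − 0.7)/27 = 0.381 mA, giving I_C = β·I_B = 57.2 mA.
But then V_CE = 13 − 57.2×0.56 = -19 V < V_CE(sat) = 0.2 V — impossible in the active region.
So the transistor is saturated. With V_CE = 0.2 V, I_C = (V_CC − 0.2)/R_C = 12.8/0.56 = 22.9 mA.
Check: β·I_B = 57.2 mA > I_C = 22.9 mA, confirming saturation.

saturation; I_C ≈ 23 mA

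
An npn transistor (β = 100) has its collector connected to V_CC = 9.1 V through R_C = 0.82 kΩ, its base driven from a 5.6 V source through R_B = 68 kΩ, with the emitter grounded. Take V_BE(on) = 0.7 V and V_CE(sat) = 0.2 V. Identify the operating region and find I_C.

active; I_C ≈ 7.2 mA

Assume active. Base-emitter loop: I_B = (V_BB − V_BE)/R_B = (5.6 − 0.7)/68 = 0.0721 mA.
I_C = β·I_B = 100×0.0721 = 7.21 mA.
V_CE = V_CC − I_C·R_C = 9.1 − 7.21×0.82 = 3.19 V > V_CE(sat), so the active-region assumption holds.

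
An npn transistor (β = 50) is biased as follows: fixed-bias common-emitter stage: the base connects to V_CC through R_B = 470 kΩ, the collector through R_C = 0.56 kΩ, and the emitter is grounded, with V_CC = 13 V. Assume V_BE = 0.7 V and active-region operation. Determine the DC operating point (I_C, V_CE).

I_C ≈ 1.3 mA, V_CE ≈ 12 V

Base loop: V_CC = I_B·R_B + V_BE, so I_B = (13 − 0.7)/470 kΩ = 0.0262 mA.
In the active region I_C = β·I_B = 50 × 0.0262 = 1.31 mA.
Collector loop: V_CE = V_CC − I_C·R_C = 13 − 1.31×0.56 = 12.3 V.
Since V_CE = 12.3 V > V_CE(sat) ≈ 0.2 V, the transistor is in the active region as assumed.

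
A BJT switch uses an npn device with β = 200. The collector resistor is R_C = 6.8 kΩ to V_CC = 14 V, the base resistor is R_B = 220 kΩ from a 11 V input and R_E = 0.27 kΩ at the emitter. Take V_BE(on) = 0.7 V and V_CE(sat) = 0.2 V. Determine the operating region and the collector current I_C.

saturation; I_C ≈ 2 mA

Assume active: I_B = (11 − 0.7)/(220 + 201×0.27) = 0.0376 mA, I_C = β·I_B = 7.51 mA.
Then V_CE = 14 − 7.51×6.8 − 7.55×0.27 = -39.1 V < 0.2 V — the active assumption fails.
Re-solve with V_CE = 0.2 V. KCL at the emitter: V_E/R_E = (V_BB−0.7−V_E)/R_B + (V_CC−0.2−V_E)/R_C, giving V_E = 0.539 V.
I_C = (V_CC − 0.2 − V_E)/R_C = (13.8 − 0.539)/6.8 = 1.95 mA.
Check: I_B = (10.3 − 0.539)/220 = 0.0444 mA, and β·I_B = 8.87 mA > I_C, confirming saturation.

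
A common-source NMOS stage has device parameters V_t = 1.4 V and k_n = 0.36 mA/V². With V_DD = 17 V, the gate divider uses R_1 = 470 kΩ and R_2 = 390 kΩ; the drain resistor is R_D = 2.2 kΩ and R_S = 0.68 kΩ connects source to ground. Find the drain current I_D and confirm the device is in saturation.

I_D ≈ 3.1 mA

V_G = V_DD·R_2/(R_1+R_2) = 17×390/860 = 7.71 V.
Assume saturation: I_D = (k_n/2)(V_GS − V_t)² with V_GS = V_G − I_D·R_S = 7.71 − 0.68·I_D.
Substituting gives 0.0832·I_D² − 2.54·I_D + 7.17 = 0, with roots I_D = 3.14 or 27.4 mA.
The root I_D = 27.4 mA gives V_GS = -10.9 V ≤ V_t, so take I_D = 3.14 mA.
Then V_GS = 5.58 V and V_DS = V_DD − I_D(R_D+R_S) = 17 − 3.14×2.88 = 7.96 V.
Saturation requires V_DS ≥ V_GS − V_t = 4.18 V; 7.96 ≥ 4.18 ✓.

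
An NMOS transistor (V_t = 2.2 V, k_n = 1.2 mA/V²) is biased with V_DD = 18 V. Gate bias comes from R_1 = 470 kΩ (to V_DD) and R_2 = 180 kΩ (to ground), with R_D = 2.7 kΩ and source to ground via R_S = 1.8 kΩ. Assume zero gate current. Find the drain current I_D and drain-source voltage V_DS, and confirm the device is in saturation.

V_G = V_DD·R_2/(R_1+R_2) = 18×180/650 = 4.98 V.
Assume saturation: I_D = (k_n/2)(V_GS − V_t)² with V_GS = V_G − I_D·R_S = 4.98 − 1.8·I_D.
Substituting gives 1.94·I_D² − 7.01·I_D + 4.65 = 0, with roots I_D = 0.876 or 2.73 mA.
The root I_D = 2.73 mA gives V_GS = 0.0659 V ≤ V_t, so take I_D = 0.876 mA.
Then V_GS = 3.41 V and V_DS = V_DD − I_D(R_D+R_S) = 18 − 0.876×4.5 = 14.1 V.
Saturation requires V_DS ≥ V_GS − V_t = 1.21 V; 14.1 ≥ 1.21 ✓.

I_D ≈ 0.88 mA, V_DS ≈ 14 V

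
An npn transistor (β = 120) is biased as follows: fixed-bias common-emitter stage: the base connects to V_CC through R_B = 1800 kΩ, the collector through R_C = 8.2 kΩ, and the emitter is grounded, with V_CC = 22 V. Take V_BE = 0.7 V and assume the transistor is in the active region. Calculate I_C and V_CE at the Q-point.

I_C ≈ 1.4 mA, V_CE ≈ 10 V

Base loop: V_CC = I_B·R_B + V_BE, so I_B = (22 − 0.7)/1800 kΩ = 0.0118 mA.
In the active region I_C = β·I_B = 120 × 0.0118 = 1.42 mA.
Collector loop: V_CE = V_CC − I_C·R_C = 22 − 1.42×8.2 = 10.4 V.
Since V_CE = 10.4 V > V_CE(sat) ≈ 0.2 V, the transistor is in the active region as assumed.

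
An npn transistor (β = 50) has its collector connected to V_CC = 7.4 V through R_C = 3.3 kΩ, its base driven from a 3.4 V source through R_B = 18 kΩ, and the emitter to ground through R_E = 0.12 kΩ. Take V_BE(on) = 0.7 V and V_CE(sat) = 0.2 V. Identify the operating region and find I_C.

saturation; I_C ≈ 2.1 mA

Assume active: I_B = (3.4 − 0.7)/(18 + 51×0.12) = 0.112 mA, I_C = β·I_B = 5.6 mA.
Then V_CE = 7.4 − 5.6×3.3 − 5.71×0.12 = -11.8 V < 0.2 V — the active assumption fails.
Re-solve with V_CE = 0.2 V. KCL at the emitter: V_E/R_E = (V_BB−0.7−V_E)/R_B + (V_CC−0.2−V_E)/R_C, giving V_E = 0.268 V.
I_C = (V_CC − 0.2 − V_E)/R_C = (7.2 − 0.268)/3.3 = 2.1 mA.
Check: I_B = (2.7 − 0.268)/18 = 0.135 mA, and β·I_B = 6.75 mA > I_C, confirming saturation.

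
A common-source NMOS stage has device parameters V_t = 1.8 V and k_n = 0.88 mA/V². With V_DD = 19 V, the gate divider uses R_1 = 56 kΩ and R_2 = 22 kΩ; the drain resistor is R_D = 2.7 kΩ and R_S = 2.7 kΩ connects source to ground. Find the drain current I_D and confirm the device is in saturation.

I_D ≈ 0.81 mA

V_G = V_DD·R_2/(R_1+R_2) = 19×22/78 = 5.36 V.
Assume saturation: I_D = (k_n/2)(V_GS − V_t)² with V_GS = V_G − I_D·R_S = 5.36 − 2.7·I_D.
Substituting gives 3.21·I_D² − 9.46·I_D + 5.57 = 0, with roots I_D = 0.814 or 2.13 mA.
The root I_D = 2.13 mA gives V_GS = -0.402 V ≤ V_t, so take I_D = 0.814 mA.
Then V_GS = 3.16 V and V_DS = V_DD − I_D(R_D+R_S) = 19 − 0.814×5.4 = 14.6 V.
Saturation requires V_DS ≥ V_GS − V_t = 1.36 V; 14.6 ≥ 1.36 ✓.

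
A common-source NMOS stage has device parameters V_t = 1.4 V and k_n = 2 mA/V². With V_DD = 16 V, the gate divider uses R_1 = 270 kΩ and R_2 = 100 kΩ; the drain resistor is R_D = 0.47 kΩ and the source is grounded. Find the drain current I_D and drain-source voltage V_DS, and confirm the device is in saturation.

V_G = V_DD·R_2/(R_1+R_2) = 16×100/370 = 4.32 V. With the source grounded, V_GS = V_G = 4.32 V.
Assume saturation: I_D = (k_n/2)(V_GS − V_t)² = (2/2)×(4.32 − 1.4)² = 1×2.92² = 8.55 mA.
V_DS = V_DD − I_D·R_D = 16 − 8.55×0.47 = 12 V.
Saturation requires V_DS ≥ V_GS − V_t = 2.92 V; 12 ≥ 2.92 ✓.

I_D ≈ 8.6 mA, V_DS ≈ 12 V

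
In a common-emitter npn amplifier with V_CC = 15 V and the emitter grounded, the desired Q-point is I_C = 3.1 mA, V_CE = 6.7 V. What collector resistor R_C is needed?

R_C ≈ 2.7 kΩ

Collector loop: V_CC = I_C·R_C + V_CE.
R_C = (V_CC − V_CE)/I_C = (15 − 6.7)/3.1 = 2.68 kΩ.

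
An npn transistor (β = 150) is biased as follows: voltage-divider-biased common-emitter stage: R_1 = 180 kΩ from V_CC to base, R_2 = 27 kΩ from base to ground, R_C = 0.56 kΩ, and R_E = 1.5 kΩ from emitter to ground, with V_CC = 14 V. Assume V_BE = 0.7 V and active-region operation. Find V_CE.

V_CE ≈ 13 V

Thevenize the base divider: V_Th = V_CC·R_2/(R_1+R_2) = 14×27/207 = 1.83 V, R_Th = R_1‖R_2 = 23.5 kΩ.
Base-emitter loop: V_Th = I_B·R_Th + V_BE + (β+1)I_B·R_E, so I_B = (1.83 − 0.7) / (23.5 + 151×1.5) = 0.0045 mA.
I_C = β·I_B = 150×0.0045 = 0.676 mA, and I_E = (β+1)I_B = 0.68 mA.
V_CE = V_CC − I_C·R_C − I_E·R_E = 14 − 0.676×0.56 − 0.68×1.5 = 12.6 V.
V_CE = 12.6 V > 0.2 V confirms active-region operation.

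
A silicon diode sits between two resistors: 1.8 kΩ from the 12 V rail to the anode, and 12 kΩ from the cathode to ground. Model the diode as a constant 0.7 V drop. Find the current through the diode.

I ≈ 0.82 mA

The two resistors are in series with the diode, so KVL gives 12 = I·1.8 + 0.7 + I·12.
I = (12 − 0.7) / (1.8 + 12) kΩ = 11.3 / 13.8 = 0.819 mA.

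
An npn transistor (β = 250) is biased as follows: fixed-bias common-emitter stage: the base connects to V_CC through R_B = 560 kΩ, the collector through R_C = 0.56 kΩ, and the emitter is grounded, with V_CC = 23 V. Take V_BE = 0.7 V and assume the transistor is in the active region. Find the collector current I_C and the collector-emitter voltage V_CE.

I_C ≈ 10 mA, V_CE ≈ 17 V

Base loop: V_CC = I_B·R_B + V_BE, so I_B = (23 − 0.7)/560 kΩ = 0.0398 mA.
In the active region I_C = β·I_B = 250 × 0.0398 = 9.96 mA.
Collector loop: V_CE = V_CC − I_C·R_C = 23 − 9.96×0.56 = 17.4 V.
Since V_CE = 17.4 V > V_CE(sat) ≈ 0.2 V, the transistor is in the active region as assumed.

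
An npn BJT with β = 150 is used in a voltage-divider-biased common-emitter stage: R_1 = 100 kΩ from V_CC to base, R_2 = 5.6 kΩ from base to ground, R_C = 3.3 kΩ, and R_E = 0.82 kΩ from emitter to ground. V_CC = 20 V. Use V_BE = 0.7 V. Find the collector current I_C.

Thevenize the base divider: V_Th = V_CC·R_2/(R_1+R_2) = 20×5.6/106 = 1.06 V, R_Th = R_1‖R_2 = 5.3 kΩ.
Base-emitter loop: V_Th = I_B·R_Th + V_BE + (β+1)I_B·R_E, so I_B = (1.06 − 0.7) / (5.3 + 151×0.82) = 0.00279 mA.
I_C = β·I_B = 150×0.00279 = 0.419 mA, and I_E = (β+1)I_B = 0.422 mA.
V_CE = V_CC − I_C·R_C − I_E·R_E = 20 − 0.419×3.3 − 0.422×0.82 = 18.3 V.
V_CE = 18.3 V > 0.2 V confirms active-region operation.

I_C ≈ 0.42 mA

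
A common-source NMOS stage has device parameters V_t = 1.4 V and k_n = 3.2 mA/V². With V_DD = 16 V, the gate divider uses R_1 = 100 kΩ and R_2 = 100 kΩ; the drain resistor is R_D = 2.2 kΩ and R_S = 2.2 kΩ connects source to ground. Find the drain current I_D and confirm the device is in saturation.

I_D ≈ 2.4 mA

V_G = V_DD·R_2/(R_1+R_2) = 16×100/200 = 8 V.
Assume saturation: I_D = (k_n/2)(V_GS − V_t)² with V_GS = V_G − I_D·R_S = 8 − 2.2·I_D.
Substituting gives 7.74·I_D² − 47.5·I_D + 69.7 = 0, with roots I_D = 2.44 or 3.69 mA.
The root I_D = 3.69 mA gives V_GS = -0.119 V ≤ V_t, so take I_D = 2.44 mA.
Then V_GS = 2.63 V and V_DS = V_DD − I_D(R_D+R_S) = 16 − 2.44×4.4 = 5.27 V.
Saturation requires V_DS ≥ V_GS − V_t = 1.23 V; 5.27 ≥ 1.23 ✓.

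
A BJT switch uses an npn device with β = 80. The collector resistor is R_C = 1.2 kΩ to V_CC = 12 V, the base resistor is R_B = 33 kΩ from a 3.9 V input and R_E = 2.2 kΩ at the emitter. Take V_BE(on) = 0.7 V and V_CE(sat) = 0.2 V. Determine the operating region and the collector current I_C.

active; I_C ≈ 1.2 mA

Assume active. Base-emitter loop: I_B = (V_BB − V_BE)/(R_B + (β+1)R_E) = (3.9 − 0.7)/(33 + 81×2.2) = 0.0152 mA.
I_C = β·I_B = 80×0.0152 = 1.21 mA.
V_CE = V_CC − I_C·R_C − I_E·R_E = 12 − 1.21×1.2 − 1.23×2.2 = 7.85 V > V_CE(sat), so the active-region assumption holds.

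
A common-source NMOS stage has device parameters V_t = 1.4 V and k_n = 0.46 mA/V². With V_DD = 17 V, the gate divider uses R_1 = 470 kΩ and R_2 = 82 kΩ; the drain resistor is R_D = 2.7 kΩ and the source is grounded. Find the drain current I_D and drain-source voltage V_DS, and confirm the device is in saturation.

V_G = V_DD·R_2/(R_1+R_2) = 17×82/552 = 2.53 V. With the source grounded, V_GS = V_G = 2.53 V.
Assume saturation: I_D = (k_n/2)(V_GS − V_t)² = (0.46/2)×(2.53 − 1.4)² = 0.23×1.13² = 0.291 mA.
V_DS = V_DD − I_D·R_D = 17 − 0.291×2.7 = 16.2 V.
Saturation requires V_DS ≥ V_GS − V_t = 1.13 V; 16.2 ≥ 1.13 ✓.

I_D ≈ 0.29 mA, V_DS ≈ 16 V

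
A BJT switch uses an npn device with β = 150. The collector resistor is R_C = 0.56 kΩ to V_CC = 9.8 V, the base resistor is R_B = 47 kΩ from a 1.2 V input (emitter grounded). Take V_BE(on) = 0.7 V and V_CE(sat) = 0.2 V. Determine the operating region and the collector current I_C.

Assume active. Base-emitter loop: I_B = (V_BB − V_BE)/R_B = (1.2 − 0.7)/47 = 0.0106 mA.
I_C = β·I_B = 150×0.0106 = 1.6 mA.
V_CE = V_CC − I_C·R_C = 9.8 − 1.6×0.56 = 8.91 V > V_CE(sat), so the active-region assumption holds.

active; I_C ≈ 1.6 mA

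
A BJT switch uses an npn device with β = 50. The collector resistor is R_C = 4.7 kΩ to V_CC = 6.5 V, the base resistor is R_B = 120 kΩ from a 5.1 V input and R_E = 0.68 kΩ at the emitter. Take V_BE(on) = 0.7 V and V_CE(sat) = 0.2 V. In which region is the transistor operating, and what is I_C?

Assume active: I_B = (5.1 − 0.7)/(120 + 51×0.68) = 0.0284 mA, I_C = β·I_B = 1.42 mA.
Then V_CE = 6.5 − 1.42×4.7 − 1.45×0.68 = -1.17 V < 0.2 V — the active assumption fails.
Re-solve with V_CE = 0.2 V. KCL at the emitter: V_E/R_E = (V_BB−0.7−V_E)/R_B + (V_CC−0.2−V_E)/R_C, giving V_E = 0.814 V.
I_C = (V_CC − 0.2 − V_E)/R_C = (6.3 − 0.814)/4.7 = 1.17 mA.
Check: I_B = (4.4 − 0.814)/120 = 0.0299 mA, and β·I_B = 1.49 mA > I_C, confirming saturation.

saturation; I_C ≈ 1.2 mA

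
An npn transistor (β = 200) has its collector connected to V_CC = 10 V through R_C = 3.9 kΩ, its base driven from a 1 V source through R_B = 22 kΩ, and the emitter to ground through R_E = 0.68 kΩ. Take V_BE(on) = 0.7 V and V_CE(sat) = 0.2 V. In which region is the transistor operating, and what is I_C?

active; I_C ≈ 0.38 mA

Assume active. Base-emitter loop: I_B = (V_BB − V_BE)/(R_B + (β+1)R_E) = (1 − 0.7)/(22 + 201×0.68) = 0.00189 mA.
I_C = β·I_B = 200×0.00189 = 0.378 mA.
V_CE = V_CC − I_C·R_C − I_E·R_E = 10 − 0.378×3.9 − 0.38×0.68 = 8.27 V > V_CE(sat), so the active-region assumption holds.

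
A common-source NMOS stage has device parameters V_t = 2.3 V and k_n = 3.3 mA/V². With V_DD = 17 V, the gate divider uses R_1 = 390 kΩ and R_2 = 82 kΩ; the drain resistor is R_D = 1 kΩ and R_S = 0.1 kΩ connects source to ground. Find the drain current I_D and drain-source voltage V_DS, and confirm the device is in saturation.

V_G = V_DD·R_2/(R_1+R_2) = 17×82/472 = 2.95 V.
Assume saturation: I_D = (k_n/2)(V_GS − V_t)² with V_GS = V_G − I_D·R_S = 2.95 − 0.1·I_D.
Substituting gives 0.0165·I_D² − 1.22·I_D + 0.704 = 0, with roots I_D = 0.584 or 73.1 mA.
The root I_D = 73.1 mA gives V_GS = -4.36 V ≤ V_t, so take I_D = 0.584 mA.
Then V_GS = 2.89 V and V_DS = V_DD − I_D(R_D+R_S) = 17 − 0.584×1.1 = 16.4 V.
Saturation requires V_DS ≥ V_GS − V_t = 0.595 V; 16.4 ≥ 0.595 ✓.

I_D ≈ 0.58 mA, V_DS ≈ 16 V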